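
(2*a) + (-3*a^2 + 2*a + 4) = -3*a^2 + 4*a + 4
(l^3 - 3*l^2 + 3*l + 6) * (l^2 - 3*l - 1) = l^5 - 6*l^4 + 11*l^3 - 21*l - 6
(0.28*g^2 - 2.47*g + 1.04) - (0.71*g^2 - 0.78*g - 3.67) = -0.43*g^2 - 1.69*g + 4.71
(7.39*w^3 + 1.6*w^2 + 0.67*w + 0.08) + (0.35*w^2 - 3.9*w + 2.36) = 7.39*w^3 + 1.95*w^2 - 3.23*w + 2.44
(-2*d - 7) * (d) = -2*d^2 - 7*d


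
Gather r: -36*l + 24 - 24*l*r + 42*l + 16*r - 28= 6*l + r*(16 - 24*l) - 4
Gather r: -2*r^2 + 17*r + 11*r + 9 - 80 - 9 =-2*r^2 + 28*r - 80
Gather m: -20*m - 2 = -20*m - 2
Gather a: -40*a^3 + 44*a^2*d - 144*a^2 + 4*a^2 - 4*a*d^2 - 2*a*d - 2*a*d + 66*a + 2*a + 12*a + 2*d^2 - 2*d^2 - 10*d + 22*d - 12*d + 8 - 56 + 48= -40*a^3 + a^2*(44*d - 140) + a*(-4*d^2 - 4*d + 80)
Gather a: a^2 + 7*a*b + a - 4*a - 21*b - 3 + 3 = a^2 + a*(7*b - 3) - 21*b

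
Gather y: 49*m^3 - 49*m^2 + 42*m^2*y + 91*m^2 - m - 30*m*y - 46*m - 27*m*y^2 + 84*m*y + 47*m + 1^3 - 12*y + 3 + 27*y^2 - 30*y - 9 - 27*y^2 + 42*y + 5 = 49*m^3 + 42*m^2 - 27*m*y^2 + y*(42*m^2 + 54*m)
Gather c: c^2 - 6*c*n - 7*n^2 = c^2 - 6*c*n - 7*n^2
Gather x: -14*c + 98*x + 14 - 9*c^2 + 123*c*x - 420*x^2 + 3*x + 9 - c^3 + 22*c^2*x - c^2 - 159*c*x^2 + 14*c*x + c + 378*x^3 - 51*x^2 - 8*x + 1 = -c^3 - 10*c^2 - 13*c + 378*x^3 + x^2*(-159*c - 471) + x*(22*c^2 + 137*c + 93) + 24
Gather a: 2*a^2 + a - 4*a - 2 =2*a^2 - 3*a - 2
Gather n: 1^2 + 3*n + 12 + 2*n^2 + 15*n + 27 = 2*n^2 + 18*n + 40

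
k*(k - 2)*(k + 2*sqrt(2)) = k^3 - 2*k^2 + 2*sqrt(2)*k^2 - 4*sqrt(2)*k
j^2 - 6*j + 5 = (j - 5)*(j - 1)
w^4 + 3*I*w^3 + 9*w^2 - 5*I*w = w*(w - I)^2*(w + 5*I)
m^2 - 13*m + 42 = (m - 7)*(m - 6)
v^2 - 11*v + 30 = (v - 6)*(v - 5)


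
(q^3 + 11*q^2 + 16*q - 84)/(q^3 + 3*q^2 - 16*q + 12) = (q + 7)/(q - 1)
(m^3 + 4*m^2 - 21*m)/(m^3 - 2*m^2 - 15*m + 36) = m*(m + 7)/(m^2 + m - 12)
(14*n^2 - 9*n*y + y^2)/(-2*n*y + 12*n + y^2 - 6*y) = (-7*n + y)/(y - 6)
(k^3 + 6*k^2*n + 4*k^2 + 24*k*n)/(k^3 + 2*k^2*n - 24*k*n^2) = (k + 4)/(k - 4*n)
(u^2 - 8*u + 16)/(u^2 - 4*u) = (u - 4)/u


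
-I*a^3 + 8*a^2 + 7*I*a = a*(a + 7*I)*(-I*a + 1)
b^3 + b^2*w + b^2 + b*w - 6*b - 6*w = (b - 2)*(b + 3)*(b + w)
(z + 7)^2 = z^2 + 14*z + 49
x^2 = x^2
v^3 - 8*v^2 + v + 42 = (v - 7)*(v - 3)*(v + 2)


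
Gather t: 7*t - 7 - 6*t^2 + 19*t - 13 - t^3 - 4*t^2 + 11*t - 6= -t^3 - 10*t^2 + 37*t - 26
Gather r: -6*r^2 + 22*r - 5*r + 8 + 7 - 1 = -6*r^2 + 17*r + 14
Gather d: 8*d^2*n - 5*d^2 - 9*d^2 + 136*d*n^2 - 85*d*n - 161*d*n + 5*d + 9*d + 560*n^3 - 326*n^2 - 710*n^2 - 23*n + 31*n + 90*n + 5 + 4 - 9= d^2*(8*n - 14) + d*(136*n^2 - 246*n + 14) + 560*n^3 - 1036*n^2 + 98*n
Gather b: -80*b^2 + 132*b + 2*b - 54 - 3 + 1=-80*b^2 + 134*b - 56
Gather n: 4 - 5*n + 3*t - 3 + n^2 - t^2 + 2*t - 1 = n^2 - 5*n - t^2 + 5*t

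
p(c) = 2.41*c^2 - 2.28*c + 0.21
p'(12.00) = 55.56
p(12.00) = 319.89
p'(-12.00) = -60.12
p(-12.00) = 374.61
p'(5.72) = 25.29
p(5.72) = 66.02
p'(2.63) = 10.40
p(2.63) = 10.88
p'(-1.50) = -9.51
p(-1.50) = 9.05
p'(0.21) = -1.27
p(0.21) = -0.16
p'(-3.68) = -20.02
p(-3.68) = 41.24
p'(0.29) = -0.88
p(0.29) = -0.25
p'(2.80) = 11.22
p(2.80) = 12.72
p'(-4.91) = -25.95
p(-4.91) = 69.51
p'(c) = 4.82*c - 2.28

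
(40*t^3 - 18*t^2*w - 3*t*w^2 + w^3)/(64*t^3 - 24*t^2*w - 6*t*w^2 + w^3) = (5*t - w)/(8*t - w)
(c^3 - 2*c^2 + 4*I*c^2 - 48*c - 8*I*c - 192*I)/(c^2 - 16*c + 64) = (c^2 + c*(6 + 4*I) + 24*I)/(c - 8)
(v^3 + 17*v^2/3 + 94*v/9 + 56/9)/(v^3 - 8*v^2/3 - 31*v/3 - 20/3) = (3*v^2 + 13*v + 14)/(3*(v^2 - 4*v - 5))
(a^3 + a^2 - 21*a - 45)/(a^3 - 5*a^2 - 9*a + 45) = (a + 3)/(a - 3)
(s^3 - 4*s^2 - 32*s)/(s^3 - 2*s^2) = (s^2 - 4*s - 32)/(s*(s - 2))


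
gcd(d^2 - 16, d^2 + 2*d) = 1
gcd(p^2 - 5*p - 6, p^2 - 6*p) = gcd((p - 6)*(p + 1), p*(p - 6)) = p - 6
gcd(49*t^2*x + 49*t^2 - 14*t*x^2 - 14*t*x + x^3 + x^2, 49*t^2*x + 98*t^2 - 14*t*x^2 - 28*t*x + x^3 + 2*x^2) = 49*t^2 - 14*t*x + x^2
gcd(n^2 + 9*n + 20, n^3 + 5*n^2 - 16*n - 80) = n^2 + 9*n + 20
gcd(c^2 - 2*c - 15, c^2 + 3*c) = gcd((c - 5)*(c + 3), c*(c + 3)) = c + 3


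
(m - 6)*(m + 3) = m^2 - 3*m - 18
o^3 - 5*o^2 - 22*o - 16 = (o - 8)*(o + 1)*(o + 2)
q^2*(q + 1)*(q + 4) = q^4 + 5*q^3 + 4*q^2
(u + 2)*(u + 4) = u^2 + 6*u + 8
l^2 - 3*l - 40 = (l - 8)*(l + 5)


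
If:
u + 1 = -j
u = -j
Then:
No Solution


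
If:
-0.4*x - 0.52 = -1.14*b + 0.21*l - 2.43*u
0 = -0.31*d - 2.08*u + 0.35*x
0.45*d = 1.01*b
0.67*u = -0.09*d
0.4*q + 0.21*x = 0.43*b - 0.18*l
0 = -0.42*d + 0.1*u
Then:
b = 0.00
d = 0.00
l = -2.48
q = 1.11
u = 0.00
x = 0.00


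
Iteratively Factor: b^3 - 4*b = (b + 2)*(b^2 - 2*b) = b*(b + 2)*(b - 2)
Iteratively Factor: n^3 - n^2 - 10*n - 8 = (n + 2)*(n^2 - 3*n - 4) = (n - 4)*(n + 2)*(n + 1)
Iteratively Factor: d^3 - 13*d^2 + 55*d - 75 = (d - 5)*(d^2 - 8*d + 15) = (d - 5)^2*(d - 3)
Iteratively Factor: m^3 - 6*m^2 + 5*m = (m - 1)*(m^2 - 5*m) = m*(m - 1)*(m - 5)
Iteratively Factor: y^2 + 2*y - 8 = (y - 2)*(y + 4)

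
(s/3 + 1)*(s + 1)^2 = s^3/3 + 5*s^2/3 + 7*s/3 + 1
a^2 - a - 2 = (a - 2)*(a + 1)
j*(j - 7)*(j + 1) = j^3 - 6*j^2 - 7*j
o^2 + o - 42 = (o - 6)*(o + 7)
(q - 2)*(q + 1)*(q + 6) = q^3 + 5*q^2 - 8*q - 12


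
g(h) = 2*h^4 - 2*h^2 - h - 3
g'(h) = 8*h^3 - 4*h - 1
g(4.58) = 830.49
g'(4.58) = 749.26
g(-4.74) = 966.39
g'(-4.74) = -834.01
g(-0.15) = -2.89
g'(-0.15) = -0.43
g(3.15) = 170.92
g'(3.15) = 236.45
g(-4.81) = 1026.10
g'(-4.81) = -872.04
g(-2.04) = 25.35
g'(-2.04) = -60.76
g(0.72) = -4.22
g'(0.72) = -0.89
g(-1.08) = -1.53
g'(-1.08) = -6.76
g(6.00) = 2511.00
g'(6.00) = 1703.00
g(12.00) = 41169.00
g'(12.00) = 13775.00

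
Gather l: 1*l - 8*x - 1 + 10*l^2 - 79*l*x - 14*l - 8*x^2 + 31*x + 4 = 10*l^2 + l*(-79*x - 13) - 8*x^2 + 23*x + 3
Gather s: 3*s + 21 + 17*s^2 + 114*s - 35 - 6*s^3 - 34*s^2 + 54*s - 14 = -6*s^3 - 17*s^2 + 171*s - 28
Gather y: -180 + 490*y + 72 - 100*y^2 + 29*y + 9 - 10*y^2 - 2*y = -110*y^2 + 517*y - 99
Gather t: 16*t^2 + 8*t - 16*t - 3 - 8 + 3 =16*t^2 - 8*t - 8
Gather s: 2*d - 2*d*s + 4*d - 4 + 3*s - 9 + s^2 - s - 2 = 6*d + s^2 + s*(2 - 2*d) - 15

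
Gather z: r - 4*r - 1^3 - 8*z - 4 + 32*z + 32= -3*r + 24*z + 27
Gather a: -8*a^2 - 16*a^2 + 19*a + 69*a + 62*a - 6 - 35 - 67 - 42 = -24*a^2 + 150*a - 150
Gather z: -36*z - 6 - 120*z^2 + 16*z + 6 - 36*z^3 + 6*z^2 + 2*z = -36*z^3 - 114*z^2 - 18*z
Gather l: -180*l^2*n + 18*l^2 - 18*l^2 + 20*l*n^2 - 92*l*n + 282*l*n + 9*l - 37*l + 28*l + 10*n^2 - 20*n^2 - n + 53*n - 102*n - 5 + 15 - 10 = -180*l^2*n + l*(20*n^2 + 190*n) - 10*n^2 - 50*n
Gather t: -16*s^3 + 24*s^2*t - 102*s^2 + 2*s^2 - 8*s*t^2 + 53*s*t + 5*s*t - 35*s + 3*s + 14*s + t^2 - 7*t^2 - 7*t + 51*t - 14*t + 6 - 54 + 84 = -16*s^3 - 100*s^2 - 18*s + t^2*(-8*s - 6) + t*(24*s^2 + 58*s + 30) + 36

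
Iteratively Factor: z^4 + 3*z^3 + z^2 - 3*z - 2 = (z + 1)*(z^3 + 2*z^2 - z - 2) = (z + 1)*(z + 2)*(z^2 - 1) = (z - 1)*(z + 1)*(z + 2)*(z + 1)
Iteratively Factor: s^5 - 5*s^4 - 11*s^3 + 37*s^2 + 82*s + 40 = (s + 2)*(s^4 - 7*s^3 + 3*s^2 + 31*s + 20) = (s + 1)*(s + 2)*(s^3 - 8*s^2 + 11*s + 20) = (s - 5)*(s + 1)*(s + 2)*(s^2 - 3*s - 4) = (s - 5)*(s - 4)*(s + 1)*(s + 2)*(s + 1)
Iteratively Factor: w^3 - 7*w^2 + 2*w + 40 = (w - 5)*(w^2 - 2*w - 8) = (w - 5)*(w - 4)*(w + 2)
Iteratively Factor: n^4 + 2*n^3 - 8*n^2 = (n - 2)*(n^3 + 4*n^2) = n*(n - 2)*(n^2 + 4*n) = n*(n - 2)*(n + 4)*(n)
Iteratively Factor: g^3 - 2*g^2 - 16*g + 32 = (g + 4)*(g^2 - 6*g + 8) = (g - 2)*(g + 4)*(g - 4)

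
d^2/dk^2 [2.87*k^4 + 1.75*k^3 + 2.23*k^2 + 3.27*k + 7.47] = 34.44*k^2 + 10.5*k + 4.46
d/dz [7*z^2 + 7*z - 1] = 14*z + 7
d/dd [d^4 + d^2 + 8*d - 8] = 4*d^3 + 2*d + 8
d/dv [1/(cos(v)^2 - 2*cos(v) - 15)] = 2*(cos(v) - 1)*sin(v)/(sin(v)^2 + 2*cos(v) + 14)^2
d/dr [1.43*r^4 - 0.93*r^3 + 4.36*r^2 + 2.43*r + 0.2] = 5.72*r^3 - 2.79*r^2 + 8.72*r + 2.43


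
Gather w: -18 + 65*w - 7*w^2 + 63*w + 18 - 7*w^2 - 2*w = -14*w^2 + 126*w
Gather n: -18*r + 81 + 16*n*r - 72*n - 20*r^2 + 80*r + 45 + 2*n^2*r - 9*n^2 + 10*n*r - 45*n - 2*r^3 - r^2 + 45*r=n^2*(2*r - 9) + n*(26*r - 117) - 2*r^3 - 21*r^2 + 107*r + 126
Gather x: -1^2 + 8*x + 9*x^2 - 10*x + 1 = 9*x^2 - 2*x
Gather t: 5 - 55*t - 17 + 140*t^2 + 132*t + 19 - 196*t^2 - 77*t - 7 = -56*t^2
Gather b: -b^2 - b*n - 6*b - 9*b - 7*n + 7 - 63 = -b^2 + b*(-n - 15) - 7*n - 56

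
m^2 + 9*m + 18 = (m + 3)*(m + 6)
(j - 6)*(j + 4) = j^2 - 2*j - 24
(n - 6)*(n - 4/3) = n^2 - 22*n/3 + 8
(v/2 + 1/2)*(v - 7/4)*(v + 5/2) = v^3/2 + 7*v^2/8 - 29*v/16 - 35/16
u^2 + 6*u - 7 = (u - 1)*(u + 7)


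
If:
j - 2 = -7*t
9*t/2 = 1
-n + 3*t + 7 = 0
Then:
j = 4/9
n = 23/3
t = 2/9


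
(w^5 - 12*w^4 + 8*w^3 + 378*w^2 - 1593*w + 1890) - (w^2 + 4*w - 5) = w^5 - 12*w^4 + 8*w^3 + 377*w^2 - 1597*w + 1895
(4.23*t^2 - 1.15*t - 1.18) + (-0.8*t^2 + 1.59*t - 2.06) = 3.43*t^2 + 0.44*t - 3.24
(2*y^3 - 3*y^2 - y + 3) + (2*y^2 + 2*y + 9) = 2*y^3 - y^2 + y + 12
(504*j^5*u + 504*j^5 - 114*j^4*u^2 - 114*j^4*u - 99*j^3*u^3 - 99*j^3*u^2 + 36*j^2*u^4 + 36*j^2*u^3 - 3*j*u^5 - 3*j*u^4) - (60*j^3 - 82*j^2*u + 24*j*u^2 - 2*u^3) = 504*j^5*u + 504*j^5 - 114*j^4*u^2 - 114*j^4*u - 99*j^3*u^3 - 99*j^3*u^2 - 60*j^3 + 36*j^2*u^4 + 36*j^2*u^3 + 82*j^2*u - 3*j*u^5 - 3*j*u^4 - 24*j*u^2 + 2*u^3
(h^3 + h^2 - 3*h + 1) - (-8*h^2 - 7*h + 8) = h^3 + 9*h^2 + 4*h - 7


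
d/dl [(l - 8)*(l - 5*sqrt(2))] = 2*l - 8 - 5*sqrt(2)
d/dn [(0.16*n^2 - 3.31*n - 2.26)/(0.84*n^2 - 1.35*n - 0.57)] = (2.5644*n^2 + 3.6144*n - 1.1643)/(0.7056*n^4 - 2.268*n^3 + 0.8649*n^2 + 1.539*n + 0.3249)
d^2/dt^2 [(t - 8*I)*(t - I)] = 2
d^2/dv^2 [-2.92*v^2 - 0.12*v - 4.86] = -5.84000000000000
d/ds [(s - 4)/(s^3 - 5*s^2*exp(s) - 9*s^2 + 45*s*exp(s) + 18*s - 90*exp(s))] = (s^3 - 5*s^2*exp(s) - 9*s^2 + 45*s*exp(s) + 18*s + (s - 4)*(5*s^2*exp(s) - 3*s^2 - 35*s*exp(s) + 18*s + 45*exp(s) - 18) - 90*exp(s))/(s^3 - 5*s^2*exp(s) - 9*s^2 + 45*s*exp(s) + 18*s - 90*exp(s))^2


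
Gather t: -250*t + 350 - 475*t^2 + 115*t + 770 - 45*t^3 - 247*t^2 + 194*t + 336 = -45*t^3 - 722*t^2 + 59*t + 1456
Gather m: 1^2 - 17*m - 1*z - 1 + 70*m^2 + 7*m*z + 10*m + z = 70*m^2 + m*(7*z - 7)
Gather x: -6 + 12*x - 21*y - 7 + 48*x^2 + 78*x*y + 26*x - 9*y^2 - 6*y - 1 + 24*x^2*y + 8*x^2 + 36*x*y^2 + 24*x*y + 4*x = x^2*(24*y + 56) + x*(36*y^2 + 102*y + 42) - 9*y^2 - 27*y - 14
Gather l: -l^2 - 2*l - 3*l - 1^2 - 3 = -l^2 - 5*l - 4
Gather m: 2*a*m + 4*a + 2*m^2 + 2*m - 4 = 4*a + 2*m^2 + m*(2*a + 2) - 4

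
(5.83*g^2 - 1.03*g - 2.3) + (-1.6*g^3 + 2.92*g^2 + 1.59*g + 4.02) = -1.6*g^3 + 8.75*g^2 + 0.56*g + 1.72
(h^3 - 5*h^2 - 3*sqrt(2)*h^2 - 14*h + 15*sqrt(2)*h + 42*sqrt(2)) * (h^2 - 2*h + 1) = h^5 - 7*h^4 - 3*sqrt(2)*h^4 - 3*h^3 + 21*sqrt(2)*h^3 + 9*sqrt(2)*h^2 + 23*h^2 - 69*sqrt(2)*h - 14*h + 42*sqrt(2)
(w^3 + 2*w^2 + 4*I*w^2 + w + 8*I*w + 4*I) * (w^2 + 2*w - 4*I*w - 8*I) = w^5 + 4*w^4 + 21*w^3 + 66*w^2 + 80*w + 32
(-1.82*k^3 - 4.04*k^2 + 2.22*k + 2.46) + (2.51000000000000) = -1.82*k^3 - 4.04*k^2 + 2.22*k + 4.97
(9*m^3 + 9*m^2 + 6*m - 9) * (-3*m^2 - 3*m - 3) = -27*m^5 - 54*m^4 - 72*m^3 - 18*m^2 + 9*m + 27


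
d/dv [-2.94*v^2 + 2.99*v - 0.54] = 2.99 - 5.88*v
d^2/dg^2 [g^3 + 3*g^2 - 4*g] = 6*g + 6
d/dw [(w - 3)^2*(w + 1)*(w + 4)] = 4*w^3 - 3*w^2 - 34*w + 21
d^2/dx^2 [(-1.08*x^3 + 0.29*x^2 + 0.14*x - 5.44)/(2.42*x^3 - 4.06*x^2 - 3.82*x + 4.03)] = (-17.8257199999999*x^6 - 54.984336*x^5 - 248.080008*x^4 + 746.937284*x^3 - 124.445316*x^2 - 279.392544*x - 323.051486)/(14.172488*x^9 - 71.330952*x^8 + 52.556592*x^7 + 229.074044*x^6 - 320.534568*x^5 - 201.9783*x^4 + 437.178422*x^3 - 21.392046*x^2 - 186.120714*x + 65.450827)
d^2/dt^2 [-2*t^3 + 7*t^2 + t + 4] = 14 - 12*t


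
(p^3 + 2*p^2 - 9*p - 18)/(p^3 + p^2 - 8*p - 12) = (p + 3)/(p + 2)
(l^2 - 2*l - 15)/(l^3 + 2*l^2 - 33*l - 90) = (l - 5)/(l^2 - l - 30)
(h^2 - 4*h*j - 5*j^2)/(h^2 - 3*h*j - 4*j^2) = (h - 5*j)/(h - 4*j)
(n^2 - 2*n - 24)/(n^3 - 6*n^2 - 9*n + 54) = (n + 4)/(n^2 - 9)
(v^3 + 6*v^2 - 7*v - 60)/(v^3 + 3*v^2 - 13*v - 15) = (v + 4)/(v + 1)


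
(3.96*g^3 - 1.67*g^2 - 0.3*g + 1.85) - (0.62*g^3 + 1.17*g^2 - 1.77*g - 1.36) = 3.34*g^3 - 2.84*g^2 + 1.47*g + 3.21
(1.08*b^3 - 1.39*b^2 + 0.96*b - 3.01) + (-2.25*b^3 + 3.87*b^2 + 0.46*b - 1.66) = -1.17*b^3 + 2.48*b^2 + 1.42*b - 4.67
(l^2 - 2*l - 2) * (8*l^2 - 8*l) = 8*l^4 - 24*l^3 + 16*l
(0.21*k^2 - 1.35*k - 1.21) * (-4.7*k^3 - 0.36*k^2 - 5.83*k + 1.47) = -0.987*k^5 + 6.2694*k^4 + 4.9487*k^3 + 8.6148*k^2 + 5.0698*k - 1.7787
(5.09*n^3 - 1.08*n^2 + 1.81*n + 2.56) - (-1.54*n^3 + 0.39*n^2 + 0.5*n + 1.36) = 6.63*n^3 - 1.47*n^2 + 1.31*n + 1.2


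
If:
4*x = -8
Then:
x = -2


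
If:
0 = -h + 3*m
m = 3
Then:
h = 9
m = 3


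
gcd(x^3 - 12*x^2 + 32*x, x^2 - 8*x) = x^2 - 8*x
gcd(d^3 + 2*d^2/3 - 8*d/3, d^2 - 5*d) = d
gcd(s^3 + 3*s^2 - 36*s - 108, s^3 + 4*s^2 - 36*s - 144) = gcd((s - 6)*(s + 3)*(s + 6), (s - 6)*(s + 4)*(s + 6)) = s^2 - 36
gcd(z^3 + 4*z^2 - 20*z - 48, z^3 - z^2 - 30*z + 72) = z^2 + 2*z - 24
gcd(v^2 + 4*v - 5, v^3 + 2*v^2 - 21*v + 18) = v - 1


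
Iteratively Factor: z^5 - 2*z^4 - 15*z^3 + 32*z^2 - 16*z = (z - 4)*(z^4 + 2*z^3 - 7*z^2 + 4*z) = (z - 4)*(z - 1)*(z^3 + 3*z^2 - 4*z) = (z - 4)*(z - 1)^2*(z^2 + 4*z) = z*(z - 4)*(z - 1)^2*(z + 4)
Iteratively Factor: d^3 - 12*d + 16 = (d + 4)*(d^2 - 4*d + 4) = (d - 2)*(d + 4)*(d - 2)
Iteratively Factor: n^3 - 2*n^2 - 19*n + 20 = (n - 5)*(n^2 + 3*n - 4) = (n - 5)*(n + 4)*(n - 1)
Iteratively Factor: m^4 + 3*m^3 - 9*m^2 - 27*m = (m)*(m^3 + 3*m^2 - 9*m - 27) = m*(m + 3)*(m^2 - 9) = m*(m - 3)*(m + 3)*(m + 3)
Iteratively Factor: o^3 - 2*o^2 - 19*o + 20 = (o + 4)*(o^2 - 6*o + 5) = (o - 1)*(o + 4)*(o - 5)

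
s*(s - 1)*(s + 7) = s^3 + 6*s^2 - 7*s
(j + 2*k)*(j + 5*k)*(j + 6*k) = j^3 + 13*j^2*k + 52*j*k^2 + 60*k^3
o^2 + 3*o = o*(o + 3)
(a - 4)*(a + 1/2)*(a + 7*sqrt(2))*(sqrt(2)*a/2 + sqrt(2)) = sqrt(2)*a^4/2 - 3*sqrt(2)*a^3/4 + 7*a^3 - 21*a^2/2 - 9*sqrt(2)*a^2/2 - 63*a - 2*sqrt(2)*a - 28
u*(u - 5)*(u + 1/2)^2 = u^4 - 4*u^3 - 19*u^2/4 - 5*u/4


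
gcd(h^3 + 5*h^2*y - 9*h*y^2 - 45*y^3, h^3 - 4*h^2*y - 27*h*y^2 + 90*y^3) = -h^2 - 2*h*y + 15*y^2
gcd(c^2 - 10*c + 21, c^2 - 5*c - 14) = c - 7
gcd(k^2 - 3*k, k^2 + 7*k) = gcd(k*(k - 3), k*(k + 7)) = k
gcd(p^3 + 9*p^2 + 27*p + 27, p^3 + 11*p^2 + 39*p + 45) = p^2 + 6*p + 9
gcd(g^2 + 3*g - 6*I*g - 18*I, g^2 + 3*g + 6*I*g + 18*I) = g + 3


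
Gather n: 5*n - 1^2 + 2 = 5*n + 1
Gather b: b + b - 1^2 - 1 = 2*b - 2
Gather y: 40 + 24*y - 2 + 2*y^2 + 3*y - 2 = 2*y^2 + 27*y + 36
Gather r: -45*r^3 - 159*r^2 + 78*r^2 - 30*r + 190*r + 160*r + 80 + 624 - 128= -45*r^3 - 81*r^2 + 320*r + 576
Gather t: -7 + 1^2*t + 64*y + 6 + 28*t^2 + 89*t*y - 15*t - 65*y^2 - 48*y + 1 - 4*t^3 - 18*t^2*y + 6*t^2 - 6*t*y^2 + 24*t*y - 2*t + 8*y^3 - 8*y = -4*t^3 + t^2*(34 - 18*y) + t*(-6*y^2 + 113*y - 16) + 8*y^3 - 65*y^2 + 8*y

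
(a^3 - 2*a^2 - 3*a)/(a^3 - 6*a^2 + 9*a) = (a + 1)/(a - 3)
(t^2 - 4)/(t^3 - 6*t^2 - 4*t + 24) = 1/(t - 6)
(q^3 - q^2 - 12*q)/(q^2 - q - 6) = q*(-q^2 + q + 12)/(-q^2 + q + 6)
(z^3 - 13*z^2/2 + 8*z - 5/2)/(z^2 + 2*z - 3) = (2*z^2 - 11*z + 5)/(2*(z + 3))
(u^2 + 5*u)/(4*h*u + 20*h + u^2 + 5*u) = u/(4*h + u)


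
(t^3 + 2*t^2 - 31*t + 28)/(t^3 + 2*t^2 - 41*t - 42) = (t^2 - 5*t + 4)/(t^2 - 5*t - 6)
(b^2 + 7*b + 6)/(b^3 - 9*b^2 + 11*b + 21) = (b + 6)/(b^2 - 10*b + 21)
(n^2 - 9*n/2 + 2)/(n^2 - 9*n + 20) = (n - 1/2)/(n - 5)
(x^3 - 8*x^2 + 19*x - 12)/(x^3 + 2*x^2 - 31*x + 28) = (x - 3)/(x + 7)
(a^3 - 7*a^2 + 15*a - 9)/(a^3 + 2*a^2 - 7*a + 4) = (a^2 - 6*a + 9)/(a^2 + 3*a - 4)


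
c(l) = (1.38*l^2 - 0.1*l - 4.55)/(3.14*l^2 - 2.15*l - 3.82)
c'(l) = (2.15 - 6.28*l)*(1.38*l^2 - 0.1*l - 4.55)/(3.14*l^2 - 2.15*l - 3.82)^2 + (2.76*l - 0.1)/(3.14*l^2 - 2.15*l - 3.82) = (-2.653*l^2 + 18.0308*l - 9.4005)/(9.8596*l^4 - 13.502*l^3 - 19.3671*l^2 + 16.426*l + 14.5924)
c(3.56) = 0.44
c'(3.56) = 0.03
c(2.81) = 0.41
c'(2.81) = 0.09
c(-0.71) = 5.32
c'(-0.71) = -46.61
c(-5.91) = 0.37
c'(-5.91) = -0.01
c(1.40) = 2.94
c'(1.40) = 23.32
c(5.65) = 0.46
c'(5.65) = 0.00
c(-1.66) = -0.07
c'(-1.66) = -0.66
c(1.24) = 1.54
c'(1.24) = 3.23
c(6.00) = 0.46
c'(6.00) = 0.00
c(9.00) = 0.46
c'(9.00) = -0.00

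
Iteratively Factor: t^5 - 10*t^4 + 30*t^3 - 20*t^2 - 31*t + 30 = (t + 1)*(t^4 - 11*t^3 + 41*t^2 - 61*t + 30) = (t - 5)*(t + 1)*(t^3 - 6*t^2 + 11*t - 6) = (t - 5)*(t - 1)*(t + 1)*(t^2 - 5*t + 6) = (t - 5)*(t - 3)*(t - 1)*(t + 1)*(t - 2)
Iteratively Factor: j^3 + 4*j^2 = (j)*(j^2 + 4*j) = j*(j + 4)*(j)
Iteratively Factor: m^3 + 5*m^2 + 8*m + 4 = (m + 2)*(m^2 + 3*m + 2) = (m + 1)*(m + 2)*(m + 2)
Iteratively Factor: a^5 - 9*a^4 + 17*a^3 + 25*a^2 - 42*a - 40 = (a - 2)*(a^4 - 7*a^3 + 3*a^2 + 31*a + 20) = (a - 2)*(a + 1)*(a^3 - 8*a^2 + 11*a + 20) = (a - 5)*(a - 2)*(a + 1)*(a^2 - 3*a - 4) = (a - 5)*(a - 4)*(a - 2)*(a + 1)*(a + 1)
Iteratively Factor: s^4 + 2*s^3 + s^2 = (s + 1)*(s^3 + s^2) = s*(s + 1)*(s^2 + s) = s^2*(s + 1)*(s + 1)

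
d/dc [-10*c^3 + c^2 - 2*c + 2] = -30*c^2 + 2*c - 2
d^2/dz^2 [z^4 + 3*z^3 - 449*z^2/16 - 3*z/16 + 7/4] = 12*z^2 + 18*z - 449/8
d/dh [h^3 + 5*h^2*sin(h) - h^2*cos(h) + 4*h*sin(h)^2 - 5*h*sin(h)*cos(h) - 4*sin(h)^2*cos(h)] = h^2*sin(h) + 5*h^2*cos(h) + 3*h^2 + 10*h*sin(h) + 4*h*sin(2*h) - 2*h*cos(h) - 5*h*cos(2*h) + sin(h) - 5*sin(2*h)/2 - 3*sin(3*h) - 2*cos(2*h) + 2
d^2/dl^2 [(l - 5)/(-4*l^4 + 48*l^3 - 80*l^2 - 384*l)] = (l*(l^3 - 12*l^2 + 20*l + 96)*(2*l^3 - 18*l^2 + 20*l + (l - 5)*(3*l^2 - 18*l + 10) + 48) - 8*(l - 5)*(l^3 - 9*l^2 + 10*l + 24)^2)/(l^3*(l^3 - 12*l^2 + 20*l + 96)^3)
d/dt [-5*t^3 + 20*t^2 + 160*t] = -15*t^2 + 40*t + 160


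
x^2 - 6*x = x*(x - 6)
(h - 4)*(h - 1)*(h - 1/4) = h^3 - 21*h^2/4 + 21*h/4 - 1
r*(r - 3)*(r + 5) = r^3 + 2*r^2 - 15*r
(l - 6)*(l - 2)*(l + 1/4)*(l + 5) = l^4 - 11*l^3/4 - 115*l^2/4 + 53*l + 15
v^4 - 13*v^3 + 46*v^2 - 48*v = v*(v - 8)*(v - 3)*(v - 2)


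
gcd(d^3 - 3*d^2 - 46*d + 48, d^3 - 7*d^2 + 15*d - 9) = d - 1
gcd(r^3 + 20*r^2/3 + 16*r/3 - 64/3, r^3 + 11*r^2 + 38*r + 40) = r + 4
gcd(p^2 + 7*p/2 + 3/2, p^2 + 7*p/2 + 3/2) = p^2 + 7*p/2 + 3/2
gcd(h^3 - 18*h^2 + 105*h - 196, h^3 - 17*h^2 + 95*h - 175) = h - 7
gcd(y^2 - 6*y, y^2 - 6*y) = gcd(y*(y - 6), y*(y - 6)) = y^2 - 6*y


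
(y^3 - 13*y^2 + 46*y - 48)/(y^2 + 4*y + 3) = (y^3 - 13*y^2 + 46*y - 48)/(y^2 + 4*y + 3)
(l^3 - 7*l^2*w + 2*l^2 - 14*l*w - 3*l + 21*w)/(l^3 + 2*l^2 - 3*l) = (l - 7*w)/l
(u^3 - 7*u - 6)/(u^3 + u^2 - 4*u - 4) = (u - 3)/(u - 2)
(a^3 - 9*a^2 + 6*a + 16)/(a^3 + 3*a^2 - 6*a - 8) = (a - 8)/(a + 4)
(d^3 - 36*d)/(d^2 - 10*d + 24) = d*(d + 6)/(d - 4)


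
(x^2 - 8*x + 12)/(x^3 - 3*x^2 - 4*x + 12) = (x - 6)/(x^2 - x - 6)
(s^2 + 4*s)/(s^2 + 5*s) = (s + 4)/(s + 5)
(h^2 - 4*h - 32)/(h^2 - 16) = (h - 8)/(h - 4)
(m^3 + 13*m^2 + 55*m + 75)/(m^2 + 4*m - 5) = (m^2 + 8*m + 15)/(m - 1)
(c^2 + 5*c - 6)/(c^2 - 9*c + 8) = (c + 6)/(c - 8)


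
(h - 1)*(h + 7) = h^2 + 6*h - 7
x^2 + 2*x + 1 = (x + 1)^2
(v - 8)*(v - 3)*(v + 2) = v^3 - 9*v^2 + 2*v + 48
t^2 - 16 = (t - 4)*(t + 4)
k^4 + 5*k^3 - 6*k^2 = k^2*(k - 1)*(k + 6)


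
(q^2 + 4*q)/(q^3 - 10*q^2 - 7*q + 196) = q/(q^2 - 14*q + 49)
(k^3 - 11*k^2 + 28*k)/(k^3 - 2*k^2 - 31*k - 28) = k*(k - 4)/(k^2 + 5*k + 4)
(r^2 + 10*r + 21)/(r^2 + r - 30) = (r^2 + 10*r + 21)/(r^2 + r - 30)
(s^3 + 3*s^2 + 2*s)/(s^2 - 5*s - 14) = s*(s + 1)/(s - 7)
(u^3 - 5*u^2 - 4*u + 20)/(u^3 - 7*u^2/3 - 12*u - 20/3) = 3*(u - 2)/(3*u + 2)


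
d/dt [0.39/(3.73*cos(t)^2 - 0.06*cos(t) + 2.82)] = (2.9094*cos(t) - 0.0234)*sin(t)/(3.73*cos(t)^2 - 0.06*cos(t) + 2.82)^2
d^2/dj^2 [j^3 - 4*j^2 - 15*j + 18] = 6*j - 8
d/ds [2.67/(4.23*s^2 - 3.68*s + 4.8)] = (9.8256 - 22.5882*s)/(4.23*s^2 - 3.68*s + 4.8)^2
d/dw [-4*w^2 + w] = 1 - 8*w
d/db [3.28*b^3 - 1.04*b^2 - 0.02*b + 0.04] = 9.84*b^2 - 2.08*b - 0.02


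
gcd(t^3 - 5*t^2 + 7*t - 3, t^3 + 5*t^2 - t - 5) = t - 1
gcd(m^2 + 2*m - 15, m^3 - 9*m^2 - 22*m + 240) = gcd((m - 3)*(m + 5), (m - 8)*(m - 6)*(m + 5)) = m + 5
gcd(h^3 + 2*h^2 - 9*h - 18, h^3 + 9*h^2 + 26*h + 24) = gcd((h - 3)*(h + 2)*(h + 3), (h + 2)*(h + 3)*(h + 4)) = h^2 + 5*h + 6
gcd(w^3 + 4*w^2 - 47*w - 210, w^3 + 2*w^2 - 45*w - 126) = w^2 - w - 42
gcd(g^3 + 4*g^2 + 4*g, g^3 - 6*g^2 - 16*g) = g^2 + 2*g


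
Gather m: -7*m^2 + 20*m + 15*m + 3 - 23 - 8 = -7*m^2 + 35*m - 28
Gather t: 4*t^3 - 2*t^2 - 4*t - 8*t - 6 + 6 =4*t^3 - 2*t^2 - 12*t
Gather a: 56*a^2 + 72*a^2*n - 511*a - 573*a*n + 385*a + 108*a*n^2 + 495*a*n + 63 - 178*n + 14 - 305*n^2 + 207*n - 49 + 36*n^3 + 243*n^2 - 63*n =a^2*(72*n + 56) + a*(108*n^2 - 78*n - 126) + 36*n^3 - 62*n^2 - 34*n + 28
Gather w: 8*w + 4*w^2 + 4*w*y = 4*w^2 + w*(4*y + 8)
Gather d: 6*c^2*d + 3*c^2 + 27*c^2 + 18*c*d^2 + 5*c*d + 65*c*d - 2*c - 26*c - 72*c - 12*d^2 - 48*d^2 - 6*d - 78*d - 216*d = 30*c^2 - 100*c + d^2*(18*c - 60) + d*(6*c^2 + 70*c - 300)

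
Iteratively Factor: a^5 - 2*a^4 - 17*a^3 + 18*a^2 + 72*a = (a + 3)*(a^4 - 5*a^3 - 2*a^2 + 24*a) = a*(a + 3)*(a^3 - 5*a^2 - 2*a + 24) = a*(a - 3)*(a + 3)*(a^2 - 2*a - 8) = a*(a - 3)*(a + 2)*(a + 3)*(a - 4)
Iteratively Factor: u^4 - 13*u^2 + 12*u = (u - 3)*(u^3 + 3*u^2 - 4*u) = (u - 3)*(u + 4)*(u^2 - u) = u*(u - 3)*(u + 4)*(u - 1)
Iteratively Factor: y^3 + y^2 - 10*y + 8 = (y - 2)*(y^2 + 3*y - 4) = (y - 2)*(y - 1)*(y + 4)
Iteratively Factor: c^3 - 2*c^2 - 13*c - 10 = (c + 1)*(c^2 - 3*c - 10) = (c - 5)*(c + 1)*(c + 2)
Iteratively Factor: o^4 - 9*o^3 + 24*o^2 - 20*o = (o - 2)*(o^3 - 7*o^2 + 10*o) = o*(o - 2)*(o^2 - 7*o + 10) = o*(o - 2)^2*(o - 5)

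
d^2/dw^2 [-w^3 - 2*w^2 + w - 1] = -6*w - 4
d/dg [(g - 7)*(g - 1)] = 2*g - 8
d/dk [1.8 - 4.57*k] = -4.57000000000000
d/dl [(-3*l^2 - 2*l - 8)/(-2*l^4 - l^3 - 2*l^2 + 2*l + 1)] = (-12*l^5 - 15*l^4 - 68*l^3 - 34*l^2 - 38*l + 14)/(4*l^8 + 4*l^7 + 9*l^6 - 4*l^5 - 4*l^4 - 10*l^3 + 4*l + 1)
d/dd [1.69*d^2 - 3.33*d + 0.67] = 3.38*d - 3.33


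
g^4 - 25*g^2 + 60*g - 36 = (g - 3)*(g - 2)*(g - 1)*(g + 6)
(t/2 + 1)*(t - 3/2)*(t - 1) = t^3/2 - t^2/4 - 7*t/4 + 3/2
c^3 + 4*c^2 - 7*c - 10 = (c - 2)*(c + 1)*(c + 5)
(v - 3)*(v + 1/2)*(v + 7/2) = v^3 + v^2 - 41*v/4 - 21/4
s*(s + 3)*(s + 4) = s^3 + 7*s^2 + 12*s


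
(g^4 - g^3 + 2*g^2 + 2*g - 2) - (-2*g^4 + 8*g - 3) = 3*g^4 - g^3 + 2*g^2 - 6*g + 1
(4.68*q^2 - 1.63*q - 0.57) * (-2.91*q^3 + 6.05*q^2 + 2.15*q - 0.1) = -13.6188*q^5 + 33.0573*q^4 + 1.8592*q^3 - 7.421*q^2 - 1.0625*q + 0.057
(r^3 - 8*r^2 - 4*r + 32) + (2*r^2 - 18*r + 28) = r^3 - 6*r^2 - 22*r + 60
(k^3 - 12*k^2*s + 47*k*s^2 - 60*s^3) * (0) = 0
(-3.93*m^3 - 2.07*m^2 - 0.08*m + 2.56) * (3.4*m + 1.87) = -13.362*m^4 - 14.3871*m^3 - 4.1429*m^2 + 8.5544*m + 4.7872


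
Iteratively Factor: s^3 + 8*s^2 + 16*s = (s + 4)*(s^2 + 4*s) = s*(s + 4)*(s + 4)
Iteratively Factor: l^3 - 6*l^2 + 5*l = (l)*(l^2 - 6*l + 5) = l*(l - 5)*(l - 1)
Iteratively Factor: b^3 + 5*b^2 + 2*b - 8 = (b - 1)*(b^2 + 6*b + 8) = (b - 1)*(b + 2)*(b + 4)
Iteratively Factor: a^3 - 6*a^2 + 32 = (a - 4)*(a^2 - 2*a - 8) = (a - 4)^2*(a + 2)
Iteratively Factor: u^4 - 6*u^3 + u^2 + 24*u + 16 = (u - 4)*(u^3 - 2*u^2 - 7*u - 4) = (u - 4)*(u + 1)*(u^2 - 3*u - 4) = (u - 4)*(u + 1)^2*(u - 4)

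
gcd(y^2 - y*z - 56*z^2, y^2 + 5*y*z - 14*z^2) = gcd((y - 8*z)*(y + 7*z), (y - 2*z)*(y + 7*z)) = y + 7*z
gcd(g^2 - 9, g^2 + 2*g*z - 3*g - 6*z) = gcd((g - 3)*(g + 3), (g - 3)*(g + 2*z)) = g - 3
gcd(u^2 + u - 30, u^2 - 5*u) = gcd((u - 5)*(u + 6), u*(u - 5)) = u - 5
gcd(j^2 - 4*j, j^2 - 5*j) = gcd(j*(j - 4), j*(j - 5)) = j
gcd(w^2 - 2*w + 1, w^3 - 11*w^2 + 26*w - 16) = w - 1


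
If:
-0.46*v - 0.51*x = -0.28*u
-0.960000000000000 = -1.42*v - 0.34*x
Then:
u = 1.42806841046278*x + 1.11066398390342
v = 0.676056338028169 - 0.23943661971831*x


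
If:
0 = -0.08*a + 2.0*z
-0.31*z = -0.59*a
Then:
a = 0.00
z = 0.00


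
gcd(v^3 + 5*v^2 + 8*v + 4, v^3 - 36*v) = 1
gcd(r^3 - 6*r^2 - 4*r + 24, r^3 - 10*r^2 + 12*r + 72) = r^2 - 4*r - 12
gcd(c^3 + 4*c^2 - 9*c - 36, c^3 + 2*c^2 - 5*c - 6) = c + 3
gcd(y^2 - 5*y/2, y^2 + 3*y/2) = y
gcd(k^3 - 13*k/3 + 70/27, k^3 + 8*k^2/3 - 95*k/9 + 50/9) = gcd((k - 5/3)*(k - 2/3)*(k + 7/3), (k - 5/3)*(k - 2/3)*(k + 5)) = k^2 - 7*k/3 + 10/9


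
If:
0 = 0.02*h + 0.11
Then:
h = -5.50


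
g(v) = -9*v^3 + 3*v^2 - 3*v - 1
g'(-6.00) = -1011.00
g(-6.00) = 2069.00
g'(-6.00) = -1011.00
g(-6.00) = 2069.00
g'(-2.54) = -192.43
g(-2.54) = 173.46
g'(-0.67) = -19.14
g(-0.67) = 5.06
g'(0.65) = -10.51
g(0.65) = -4.15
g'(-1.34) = -59.52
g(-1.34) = 30.06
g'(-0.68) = -19.56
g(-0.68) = 5.26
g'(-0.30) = -7.23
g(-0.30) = 0.41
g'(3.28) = -273.80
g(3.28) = -296.15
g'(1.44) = -50.35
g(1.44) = -25.97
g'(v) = -27*v^2 + 6*v - 3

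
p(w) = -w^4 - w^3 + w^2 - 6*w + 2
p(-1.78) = 11.45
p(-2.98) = -23.64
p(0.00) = 2.00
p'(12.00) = -7326.00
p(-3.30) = -49.97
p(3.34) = -168.59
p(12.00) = -22390.00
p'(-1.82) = 4.54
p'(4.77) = -498.84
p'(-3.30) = 98.48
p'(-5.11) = 439.18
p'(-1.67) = 0.92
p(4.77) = -630.09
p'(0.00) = -6.00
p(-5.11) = -489.64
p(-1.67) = 11.69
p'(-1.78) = 3.49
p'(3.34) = -181.83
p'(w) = -4*w^3 - 3*w^2 + 2*w - 6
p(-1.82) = 11.29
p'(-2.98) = 67.25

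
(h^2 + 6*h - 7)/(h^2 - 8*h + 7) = (h + 7)/(h - 7)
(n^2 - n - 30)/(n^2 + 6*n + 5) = (n - 6)/(n + 1)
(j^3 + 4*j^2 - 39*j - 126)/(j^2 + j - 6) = (j^2 + j - 42)/(j - 2)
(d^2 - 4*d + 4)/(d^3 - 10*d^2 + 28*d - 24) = 1/(d - 6)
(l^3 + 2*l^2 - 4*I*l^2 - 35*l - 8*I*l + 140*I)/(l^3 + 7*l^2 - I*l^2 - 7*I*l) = (l^2 - l*(5 + 4*I) + 20*I)/(l*(l - I))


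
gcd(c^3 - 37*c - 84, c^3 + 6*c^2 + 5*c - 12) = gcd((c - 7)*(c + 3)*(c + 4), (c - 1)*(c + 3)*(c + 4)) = c^2 + 7*c + 12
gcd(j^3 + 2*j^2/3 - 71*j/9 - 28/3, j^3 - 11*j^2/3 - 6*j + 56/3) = j + 7/3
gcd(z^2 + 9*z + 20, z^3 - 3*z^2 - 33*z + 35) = z + 5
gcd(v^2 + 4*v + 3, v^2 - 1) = v + 1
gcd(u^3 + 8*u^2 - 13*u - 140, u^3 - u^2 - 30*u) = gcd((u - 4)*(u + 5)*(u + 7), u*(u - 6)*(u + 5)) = u + 5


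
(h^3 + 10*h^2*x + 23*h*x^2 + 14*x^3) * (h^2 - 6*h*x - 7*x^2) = h^5 + 4*h^4*x - 44*h^3*x^2 - 194*h^2*x^3 - 245*h*x^4 - 98*x^5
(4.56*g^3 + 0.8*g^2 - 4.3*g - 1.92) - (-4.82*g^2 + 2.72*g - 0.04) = 4.56*g^3 + 5.62*g^2 - 7.02*g - 1.88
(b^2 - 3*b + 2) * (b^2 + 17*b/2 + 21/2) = b^4 + 11*b^3/2 - 13*b^2 - 29*b/2 + 21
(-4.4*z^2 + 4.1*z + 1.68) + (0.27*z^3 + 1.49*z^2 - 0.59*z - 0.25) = 0.27*z^3 - 2.91*z^2 + 3.51*z + 1.43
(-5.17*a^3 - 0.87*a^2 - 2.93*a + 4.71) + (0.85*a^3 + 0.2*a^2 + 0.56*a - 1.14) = -4.32*a^3 - 0.67*a^2 - 2.37*a + 3.57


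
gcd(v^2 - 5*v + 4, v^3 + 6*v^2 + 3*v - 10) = v - 1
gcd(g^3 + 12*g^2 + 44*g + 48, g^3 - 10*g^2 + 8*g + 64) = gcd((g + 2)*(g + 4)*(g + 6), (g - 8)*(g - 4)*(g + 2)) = g + 2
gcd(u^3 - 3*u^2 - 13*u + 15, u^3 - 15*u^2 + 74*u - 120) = u - 5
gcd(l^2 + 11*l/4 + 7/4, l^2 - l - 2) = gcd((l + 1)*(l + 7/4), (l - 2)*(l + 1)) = l + 1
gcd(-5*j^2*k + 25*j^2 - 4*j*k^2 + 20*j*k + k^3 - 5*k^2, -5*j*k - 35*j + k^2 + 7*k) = 5*j - k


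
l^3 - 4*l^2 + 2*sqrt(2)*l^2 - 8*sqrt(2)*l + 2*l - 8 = (l - 4)*(l + sqrt(2))^2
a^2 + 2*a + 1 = (a + 1)^2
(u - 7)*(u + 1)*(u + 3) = u^3 - 3*u^2 - 25*u - 21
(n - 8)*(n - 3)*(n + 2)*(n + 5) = n^4 - 4*n^3 - 43*n^2 + 58*n + 240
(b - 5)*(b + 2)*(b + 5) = b^3 + 2*b^2 - 25*b - 50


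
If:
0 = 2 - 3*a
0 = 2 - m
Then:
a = 2/3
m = 2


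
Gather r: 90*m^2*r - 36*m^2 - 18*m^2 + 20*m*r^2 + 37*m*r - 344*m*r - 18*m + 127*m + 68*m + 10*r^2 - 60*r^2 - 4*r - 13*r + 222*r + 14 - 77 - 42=-54*m^2 + 177*m + r^2*(20*m - 50) + r*(90*m^2 - 307*m + 205) - 105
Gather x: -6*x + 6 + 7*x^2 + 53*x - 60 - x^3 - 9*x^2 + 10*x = -x^3 - 2*x^2 + 57*x - 54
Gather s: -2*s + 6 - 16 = -2*s - 10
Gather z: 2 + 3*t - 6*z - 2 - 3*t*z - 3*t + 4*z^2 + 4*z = 4*z^2 + z*(-3*t - 2)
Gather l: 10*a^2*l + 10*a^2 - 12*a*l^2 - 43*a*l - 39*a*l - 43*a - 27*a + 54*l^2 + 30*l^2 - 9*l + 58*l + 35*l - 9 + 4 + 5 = 10*a^2 - 70*a + l^2*(84 - 12*a) + l*(10*a^2 - 82*a + 84)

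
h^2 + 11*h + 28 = (h + 4)*(h + 7)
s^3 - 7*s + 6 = (s - 2)*(s - 1)*(s + 3)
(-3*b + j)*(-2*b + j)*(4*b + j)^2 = 96*b^4 - 32*b^3*j - 18*b^2*j^2 + 3*b*j^3 + j^4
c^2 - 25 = (c - 5)*(c + 5)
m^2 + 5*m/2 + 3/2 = (m + 1)*(m + 3/2)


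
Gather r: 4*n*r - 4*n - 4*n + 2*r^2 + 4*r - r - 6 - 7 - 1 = -8*n + 2*r^2 + r*(4*n + 3) - 14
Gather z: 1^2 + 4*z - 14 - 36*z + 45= 32 - 32*z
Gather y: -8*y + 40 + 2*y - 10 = 30 - 6*y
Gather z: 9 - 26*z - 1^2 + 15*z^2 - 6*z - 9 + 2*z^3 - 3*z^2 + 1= 2*z^3 + 12*z^2 - 32*z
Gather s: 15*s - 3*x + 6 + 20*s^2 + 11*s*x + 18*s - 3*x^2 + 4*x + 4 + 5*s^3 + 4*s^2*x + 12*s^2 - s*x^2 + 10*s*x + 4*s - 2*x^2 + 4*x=5*s^3 + s^2*(4*x + 32) + s*(-x^2 + 21*x + 37) - 5*x^2 + 5*x + 10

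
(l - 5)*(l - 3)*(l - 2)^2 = l^4 - 12*l^3 + 51*l^2 - 92*l + 60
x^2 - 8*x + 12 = (x - 6)*(x - 2)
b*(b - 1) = b^2 - b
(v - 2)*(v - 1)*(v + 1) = v^3 - 2*v^2 - v + 2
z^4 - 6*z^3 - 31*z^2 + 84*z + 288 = (z - 8)*(z - 4)*(z + 3)^2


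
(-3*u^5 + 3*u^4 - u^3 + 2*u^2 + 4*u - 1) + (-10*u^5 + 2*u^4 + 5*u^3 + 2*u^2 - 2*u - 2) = -13*u^5 + 5*u^4 + 4*u^3 + 4*u^2 + 2*u - 3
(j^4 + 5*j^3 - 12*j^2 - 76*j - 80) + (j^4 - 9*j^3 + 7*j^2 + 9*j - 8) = 2*j^4 - 4*j^3 - 5*j^2 - 67*j - 88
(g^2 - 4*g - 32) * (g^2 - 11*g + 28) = g^4 - 15*g^3 + 40*g^2 + 240*g - 896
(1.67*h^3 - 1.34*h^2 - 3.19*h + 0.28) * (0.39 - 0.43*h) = -0.7181*h^4 + 1.2275*h^3 + 0.8491*h^2 - 1.3645*h + 0.1092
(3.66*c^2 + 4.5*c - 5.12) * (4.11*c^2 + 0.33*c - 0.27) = 15.0426*c^4 + 19.7028*c^3 - 20.5464*c^2 - 2.9046*c + 1.3824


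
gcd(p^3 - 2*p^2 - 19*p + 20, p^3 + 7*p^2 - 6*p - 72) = p + 4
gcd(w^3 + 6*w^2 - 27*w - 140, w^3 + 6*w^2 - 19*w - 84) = w + 7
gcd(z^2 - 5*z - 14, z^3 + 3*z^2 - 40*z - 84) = z + 2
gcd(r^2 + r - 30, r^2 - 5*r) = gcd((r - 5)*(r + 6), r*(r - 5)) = r - 5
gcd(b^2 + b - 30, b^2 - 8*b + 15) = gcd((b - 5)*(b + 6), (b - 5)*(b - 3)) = b - 5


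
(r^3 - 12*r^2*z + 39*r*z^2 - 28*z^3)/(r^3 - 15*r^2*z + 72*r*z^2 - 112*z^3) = (-r + z)/(-r + 4*z)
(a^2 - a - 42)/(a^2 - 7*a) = (a + 6)/a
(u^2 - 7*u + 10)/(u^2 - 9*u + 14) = (u - 5)/(u - 7)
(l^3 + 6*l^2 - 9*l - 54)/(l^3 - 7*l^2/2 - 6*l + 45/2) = 2*(l^2 + 9*l + 18)/(2*l^2 - l - 15)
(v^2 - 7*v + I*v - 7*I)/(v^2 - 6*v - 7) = (v + I)/(v + 1)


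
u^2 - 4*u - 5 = (u - 5)*(u + 1)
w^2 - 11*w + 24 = (w - 8)*(w - 3)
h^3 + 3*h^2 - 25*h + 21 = (h - 3)*(h - 1)*(h + 7)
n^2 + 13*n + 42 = (n + 6)*(n + 7)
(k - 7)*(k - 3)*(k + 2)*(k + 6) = k^4 - 2*k^3 - 47*k^2 + 48*k + 252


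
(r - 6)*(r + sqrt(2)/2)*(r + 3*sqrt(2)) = r^3 - 6*r^2 + 7*sqrt(2)*r^2/2 - 21*sqrt(2)*r + 3*r - 18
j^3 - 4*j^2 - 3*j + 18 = (j - 3)^2*(j + 2)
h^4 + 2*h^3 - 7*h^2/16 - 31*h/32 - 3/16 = (h - 3/4)*(h + 1/4)*(h + 1/2)*(h + 2)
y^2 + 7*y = y*(y + 7)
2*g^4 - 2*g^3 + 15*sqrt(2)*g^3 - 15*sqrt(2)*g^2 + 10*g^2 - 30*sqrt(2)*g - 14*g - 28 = (g - 2)*(g + 7*sqrt(2))*(sqrt(2)*g + 1)*(sqrt(2)*g + sqrt(2))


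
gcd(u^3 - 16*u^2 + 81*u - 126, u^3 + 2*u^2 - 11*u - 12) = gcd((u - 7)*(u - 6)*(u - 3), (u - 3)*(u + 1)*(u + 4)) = u - 3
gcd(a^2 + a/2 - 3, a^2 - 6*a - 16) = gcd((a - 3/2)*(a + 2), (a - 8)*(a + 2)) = a + 2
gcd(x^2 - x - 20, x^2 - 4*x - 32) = x + 4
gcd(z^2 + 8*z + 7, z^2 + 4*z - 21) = z + 7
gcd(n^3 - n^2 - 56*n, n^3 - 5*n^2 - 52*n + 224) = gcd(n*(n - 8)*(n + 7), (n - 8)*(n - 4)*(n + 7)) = n^2 - n - 56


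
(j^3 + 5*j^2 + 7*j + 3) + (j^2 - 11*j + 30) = j^3 + 6*j^2 - 4*j + 33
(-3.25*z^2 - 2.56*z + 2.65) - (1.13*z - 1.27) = -3.25*z^2 - 3.69*z + 3.92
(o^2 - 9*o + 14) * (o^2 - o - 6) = o^4 - 10*o^3 + 17*o^2 + 40*o - 84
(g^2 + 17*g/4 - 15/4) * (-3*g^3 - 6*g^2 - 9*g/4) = -3*g^5 - 75*g^4/4 - 33*g^3/2 + 207*g^2/16 + 135*g/16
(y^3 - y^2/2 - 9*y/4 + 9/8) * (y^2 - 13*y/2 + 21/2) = y^5 - 7*y^4 + 23*y^3/2 + 21*y^2/2 - 495*y/16 + 189/16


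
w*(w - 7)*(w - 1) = w^3 - 8*w^2 + 7*w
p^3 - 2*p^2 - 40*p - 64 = (p - 8)*(p + 2)*(p + 4)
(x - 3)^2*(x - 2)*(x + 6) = x^4 - 2*x^3 - 27*x^2 + 108*x - 108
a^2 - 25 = (a - 5)*(a + 5)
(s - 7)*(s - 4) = s^2 - 11*s + 28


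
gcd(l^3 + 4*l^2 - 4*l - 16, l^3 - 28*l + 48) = l - 2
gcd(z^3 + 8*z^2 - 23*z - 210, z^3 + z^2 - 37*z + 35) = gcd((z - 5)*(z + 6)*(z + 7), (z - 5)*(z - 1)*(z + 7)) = z^2 + 2*z - 35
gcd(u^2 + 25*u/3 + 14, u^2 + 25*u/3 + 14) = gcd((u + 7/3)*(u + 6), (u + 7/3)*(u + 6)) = u^2 + 25*u/3 + 14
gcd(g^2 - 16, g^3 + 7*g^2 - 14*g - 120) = g - 4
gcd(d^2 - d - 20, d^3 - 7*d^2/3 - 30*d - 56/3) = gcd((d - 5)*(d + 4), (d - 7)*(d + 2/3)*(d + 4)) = d + 4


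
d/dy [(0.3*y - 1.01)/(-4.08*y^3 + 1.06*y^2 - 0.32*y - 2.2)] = (2.448*y^3 - 12.6804*y^2 + 2.1412*y - 0.9832)/(16.6464*y^6 - 8.6496*y^5 + 3.7348*y^4 + 17.2736*y^3 - 4.5616*y^2 + 1.408*y + 4.84)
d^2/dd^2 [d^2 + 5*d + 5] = 2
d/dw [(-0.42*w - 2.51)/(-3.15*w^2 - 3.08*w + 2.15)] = (1.323*w^2 + 1.2936*w - (0.42*w + 2.51)*(6.3*w + 3.08) - 0.903)/(3.15*w^2 + 3.08*w - 2.15)^2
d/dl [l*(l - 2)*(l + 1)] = 3*l^2 - 2*l - 2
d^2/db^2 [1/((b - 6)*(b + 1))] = 2*((b - 6)^2 + (b - 6)*(b + 1) + (b + 1)^2)/((b - 6)^3*(b + 1)^3)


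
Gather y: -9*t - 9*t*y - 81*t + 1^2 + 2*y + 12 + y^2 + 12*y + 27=-90*t + y^2 + y*(14 - 9*t) + 40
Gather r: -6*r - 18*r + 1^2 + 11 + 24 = 36 - 24*r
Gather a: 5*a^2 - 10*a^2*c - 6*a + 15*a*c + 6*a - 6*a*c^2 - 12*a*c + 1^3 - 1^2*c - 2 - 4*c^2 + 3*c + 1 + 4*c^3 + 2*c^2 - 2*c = a^2*(5 - 10*c) + a*(-6*c^2 + 3*c) + 4*c^3 - 2*c^2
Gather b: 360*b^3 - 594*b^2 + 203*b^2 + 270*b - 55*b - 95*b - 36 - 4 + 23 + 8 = 360*b^3 - 391*b^2 + 120*b - 9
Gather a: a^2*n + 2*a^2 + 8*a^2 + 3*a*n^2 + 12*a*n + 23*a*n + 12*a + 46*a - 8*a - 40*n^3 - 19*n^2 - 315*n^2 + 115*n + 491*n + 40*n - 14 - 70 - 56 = a^2*(n + 10) + a*(3*n^2 + 35*n + 50) - 40*n^3 - 334*n^2 + 646*n - 140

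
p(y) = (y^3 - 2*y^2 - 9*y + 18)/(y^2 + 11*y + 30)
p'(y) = (-2*y - 11)*(y^3 - 2*y^2 - 9*y + 18)/(y^2 + 11*y + 30)^2 + (3*y^2 - 4*y - 9)/(y^2 + 11*y + 30) = (y^4 + 22*y^3 + 77*y^2 - 156*y - 468)/(y^4 + 22*y^3 + 181*y^2 + 660*y + 900)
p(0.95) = 0.21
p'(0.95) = -0.31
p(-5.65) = 770.80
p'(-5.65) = -1497.18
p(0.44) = 0.39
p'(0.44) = -0.42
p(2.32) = -0.02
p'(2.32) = -0.03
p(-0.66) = 0.98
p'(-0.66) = -0.63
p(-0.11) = 0.66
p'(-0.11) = -0.54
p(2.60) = -0.02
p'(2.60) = 0.02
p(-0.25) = 0.74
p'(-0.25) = -0.57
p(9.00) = 2.40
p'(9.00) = 0.61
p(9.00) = 2.40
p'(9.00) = 0.61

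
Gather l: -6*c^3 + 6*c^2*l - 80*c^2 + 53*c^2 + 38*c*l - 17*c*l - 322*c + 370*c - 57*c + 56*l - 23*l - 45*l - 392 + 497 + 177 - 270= -6*c^3 - 27*c^2 - 9*c + l*(6*c^2 + 21*c - 12) + 12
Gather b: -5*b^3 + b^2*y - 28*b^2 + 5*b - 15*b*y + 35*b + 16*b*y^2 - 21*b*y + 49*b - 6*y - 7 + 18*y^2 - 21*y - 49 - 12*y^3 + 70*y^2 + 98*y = -5*b^3 + b^2*(y - 28) + b*(16*y^2 - 36*y + 89) - 12*y^3 + 88*y^2 + 71*y - 56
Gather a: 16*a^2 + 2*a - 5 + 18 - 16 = 16*a^2 + 2*a - 3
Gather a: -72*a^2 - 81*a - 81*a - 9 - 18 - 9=-72*a^2 - 162*a - 36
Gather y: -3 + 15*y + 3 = 15*y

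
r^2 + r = r*(r + 1)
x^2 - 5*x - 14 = (x - 7)*(x + 2)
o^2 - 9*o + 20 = (o - 5)*(o - 4)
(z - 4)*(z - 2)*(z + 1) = z^3 - 5*z^2 + 2*z + 8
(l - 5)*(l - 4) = l^2 - 9*l + 20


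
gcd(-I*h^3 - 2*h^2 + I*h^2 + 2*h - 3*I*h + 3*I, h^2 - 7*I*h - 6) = 1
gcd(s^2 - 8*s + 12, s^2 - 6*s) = s - 6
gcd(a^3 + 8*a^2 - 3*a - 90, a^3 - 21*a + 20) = a + 5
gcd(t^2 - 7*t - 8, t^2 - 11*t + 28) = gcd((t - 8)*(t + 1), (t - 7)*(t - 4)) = 1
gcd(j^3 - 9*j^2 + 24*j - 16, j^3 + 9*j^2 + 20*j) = 1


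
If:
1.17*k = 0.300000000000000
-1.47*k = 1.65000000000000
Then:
No Solution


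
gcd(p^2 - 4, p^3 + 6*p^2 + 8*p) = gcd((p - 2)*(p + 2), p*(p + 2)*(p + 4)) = p + 2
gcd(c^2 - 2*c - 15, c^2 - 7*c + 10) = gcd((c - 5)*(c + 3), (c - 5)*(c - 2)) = c - 5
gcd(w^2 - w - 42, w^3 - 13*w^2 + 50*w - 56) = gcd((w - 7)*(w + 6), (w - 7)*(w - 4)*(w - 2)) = w - 7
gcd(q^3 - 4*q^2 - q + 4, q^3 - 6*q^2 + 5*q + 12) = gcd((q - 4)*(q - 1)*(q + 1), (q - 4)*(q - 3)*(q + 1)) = q^2 - 3*q - 4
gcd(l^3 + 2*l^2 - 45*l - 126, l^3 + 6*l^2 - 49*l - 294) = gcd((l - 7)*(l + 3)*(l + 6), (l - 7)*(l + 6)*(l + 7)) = l^2 - l - 42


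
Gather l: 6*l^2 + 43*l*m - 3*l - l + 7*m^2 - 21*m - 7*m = 6*l^2 + l*(43*m - 4) + 7*m^2 - 28*m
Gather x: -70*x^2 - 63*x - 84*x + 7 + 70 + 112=-70*x^2 - 147*x + 189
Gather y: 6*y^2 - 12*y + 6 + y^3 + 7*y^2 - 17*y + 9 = y^3 + 13*y^2 - 29*y + 15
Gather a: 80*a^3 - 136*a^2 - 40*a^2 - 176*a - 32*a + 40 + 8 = 80*a^3 - 176*a^2 - 208*a + 48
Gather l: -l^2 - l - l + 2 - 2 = -l^2 - 2*l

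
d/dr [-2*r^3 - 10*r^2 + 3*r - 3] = -6*r^2 - 20*r + 3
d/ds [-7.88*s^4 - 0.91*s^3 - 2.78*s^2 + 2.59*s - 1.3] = -31.52*s^3 - 2.73*s^2 - 5.56*s + 2.59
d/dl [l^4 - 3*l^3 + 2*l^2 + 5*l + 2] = 4*l^3 - 9*l^2 + 4*l + 5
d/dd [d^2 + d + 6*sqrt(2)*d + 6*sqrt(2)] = 2*d + 1 + 6*sqrt(2)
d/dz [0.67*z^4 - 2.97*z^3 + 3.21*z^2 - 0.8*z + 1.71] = 2.68*z^3 - 8.91*z^2 + 6.42*z - 0.8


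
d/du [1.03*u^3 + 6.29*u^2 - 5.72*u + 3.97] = 3.09*u^2 + 12.58*u - 5.72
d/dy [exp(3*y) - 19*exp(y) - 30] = (3*exp(2*y) - 19)*exp(y)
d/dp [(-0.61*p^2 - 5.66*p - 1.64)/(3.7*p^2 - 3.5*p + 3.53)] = (23.077*p^2 + 7.8294*p - 25.7198)/(13.69*p^4 - 25.9*p^3 + 38.372*p^2 - 24.71*p + 12.4609)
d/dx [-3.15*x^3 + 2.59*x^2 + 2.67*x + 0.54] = -9.45*x^2 + 5.18*x + 2.67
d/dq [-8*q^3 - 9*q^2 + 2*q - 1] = -24*q^2 - 18*q + 2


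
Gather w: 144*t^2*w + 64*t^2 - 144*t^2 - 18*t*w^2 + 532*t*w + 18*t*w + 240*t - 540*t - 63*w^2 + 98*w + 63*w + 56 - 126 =-80*t^2 - 300*t + w^2*(-18*t - 63) + w*(144*t^2 + 550*t + 161) - 70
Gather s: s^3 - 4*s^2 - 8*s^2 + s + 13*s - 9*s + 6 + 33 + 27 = s^3 - 12*s^2 + 5*s + 66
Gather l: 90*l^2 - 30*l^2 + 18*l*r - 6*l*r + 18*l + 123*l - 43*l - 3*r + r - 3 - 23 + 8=60*l^2 + l*(12*r + 98) - 2*r - 18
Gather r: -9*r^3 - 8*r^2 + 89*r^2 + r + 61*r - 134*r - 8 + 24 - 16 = -9*r^3 + 81*r^2 - 72*r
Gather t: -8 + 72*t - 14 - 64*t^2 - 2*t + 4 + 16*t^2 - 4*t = -48*t^2 + 66*t - 18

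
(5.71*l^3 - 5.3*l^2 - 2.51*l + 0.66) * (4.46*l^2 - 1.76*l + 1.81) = 25.4666*l^5 - 33.6876*l^4 + 8.4685*l^3 - 2.2318*l^2 - 5.7047*l + 1.1946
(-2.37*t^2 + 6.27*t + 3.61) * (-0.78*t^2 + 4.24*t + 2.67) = 1.8486*t^4 - 14.9394*t^3 + 17.4411*t^2 + 32.0473*t + 9.6387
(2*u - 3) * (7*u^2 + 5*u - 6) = 14*u^3 - 11*u^2 - 27*u + 18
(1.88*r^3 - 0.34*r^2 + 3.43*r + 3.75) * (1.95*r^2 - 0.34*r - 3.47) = 3.666*r^5 - 1.3022*r^4 + 0.2805*r^3 + 7.3261*r^2 - 13.1771*r - 13.0125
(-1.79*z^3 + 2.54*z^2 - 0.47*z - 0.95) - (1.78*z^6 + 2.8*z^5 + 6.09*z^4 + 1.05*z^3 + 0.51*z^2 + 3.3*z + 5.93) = -1.78*z^6 - 2.8*z^5 - 6.09*z^4 - 2.84*z^3 + 2.03*z^2 - 3.77*z - 6.88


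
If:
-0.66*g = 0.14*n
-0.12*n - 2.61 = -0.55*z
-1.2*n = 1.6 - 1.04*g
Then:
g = 0.24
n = -1.13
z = 4.50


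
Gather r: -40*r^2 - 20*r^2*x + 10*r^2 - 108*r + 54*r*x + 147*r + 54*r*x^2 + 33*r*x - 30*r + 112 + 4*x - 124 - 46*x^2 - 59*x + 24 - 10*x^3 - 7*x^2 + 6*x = r^2*(-20*x - 30) + r*(54*x^2 + 87*x + 9) - 10*x^3 - 53*x^2 - 49*x + 12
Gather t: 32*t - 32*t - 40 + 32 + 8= 0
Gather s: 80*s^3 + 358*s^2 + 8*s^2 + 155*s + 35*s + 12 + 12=80*s^3 + 366*s^2 + 190*s + 24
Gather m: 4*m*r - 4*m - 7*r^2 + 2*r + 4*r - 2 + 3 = m*(4*r - 4) - 7*r^2 + 6*r + 1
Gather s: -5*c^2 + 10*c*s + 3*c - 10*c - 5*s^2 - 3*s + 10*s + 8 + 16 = -5*c^2 - 7*c - 5*s^2 + s*(10*c + 7) + 24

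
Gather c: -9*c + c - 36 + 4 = -8*c - 32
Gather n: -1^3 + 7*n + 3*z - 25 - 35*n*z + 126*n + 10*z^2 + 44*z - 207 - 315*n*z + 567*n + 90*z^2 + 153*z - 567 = n*(700 - 350*z) + 100*z^2 + 200*z - 800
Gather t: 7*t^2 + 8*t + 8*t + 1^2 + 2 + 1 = 7*t^2 + 16*t + 4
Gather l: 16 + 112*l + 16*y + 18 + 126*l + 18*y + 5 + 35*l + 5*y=273*l + 39*y + 39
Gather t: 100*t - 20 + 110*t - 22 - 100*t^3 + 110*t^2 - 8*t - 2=-100*t^3 + 110*t^2 + 202*t - 44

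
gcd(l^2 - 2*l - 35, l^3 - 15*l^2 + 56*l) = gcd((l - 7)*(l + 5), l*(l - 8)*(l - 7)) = l - 7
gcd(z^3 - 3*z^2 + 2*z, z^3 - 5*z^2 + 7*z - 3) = z - 1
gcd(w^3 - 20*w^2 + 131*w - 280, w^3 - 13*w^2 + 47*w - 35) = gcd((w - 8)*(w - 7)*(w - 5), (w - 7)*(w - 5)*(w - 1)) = w^2 - 12*w + 35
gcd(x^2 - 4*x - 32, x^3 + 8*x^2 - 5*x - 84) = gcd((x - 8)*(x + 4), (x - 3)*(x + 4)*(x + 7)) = x + 4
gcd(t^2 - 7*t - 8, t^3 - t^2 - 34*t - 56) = 1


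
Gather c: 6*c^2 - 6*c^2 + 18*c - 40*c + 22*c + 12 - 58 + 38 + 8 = 0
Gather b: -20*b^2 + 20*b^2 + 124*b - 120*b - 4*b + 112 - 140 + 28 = 0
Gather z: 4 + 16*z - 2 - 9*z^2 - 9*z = -9*z^2 + 7*z + 2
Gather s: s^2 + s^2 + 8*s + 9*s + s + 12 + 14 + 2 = 2*s^2 + 18*s + 28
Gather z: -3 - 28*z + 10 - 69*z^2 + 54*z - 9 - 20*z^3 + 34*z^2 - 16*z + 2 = -20*z^3 - 35*z^2 + 10*z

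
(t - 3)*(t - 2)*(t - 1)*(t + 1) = t^4 - 5*t^3 + 5*t^2 + 5*t - 6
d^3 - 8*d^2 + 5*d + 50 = (d - 5)^2*(d + 2)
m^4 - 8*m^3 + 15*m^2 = m^2*(m - 5)*(m - 3)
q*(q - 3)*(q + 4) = q^3 + q^2 - 12*q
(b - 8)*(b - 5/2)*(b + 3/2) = b^3 - 9*b^2 + 17*b/4 + 30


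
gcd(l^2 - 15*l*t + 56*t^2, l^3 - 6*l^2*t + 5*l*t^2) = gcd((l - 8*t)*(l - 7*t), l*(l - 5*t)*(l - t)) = 1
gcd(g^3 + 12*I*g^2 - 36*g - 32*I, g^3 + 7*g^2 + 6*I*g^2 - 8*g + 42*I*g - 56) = g + 2*I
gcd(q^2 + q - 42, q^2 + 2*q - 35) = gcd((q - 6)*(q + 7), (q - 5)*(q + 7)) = q + 7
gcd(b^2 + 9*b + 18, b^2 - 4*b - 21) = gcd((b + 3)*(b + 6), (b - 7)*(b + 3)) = b + 3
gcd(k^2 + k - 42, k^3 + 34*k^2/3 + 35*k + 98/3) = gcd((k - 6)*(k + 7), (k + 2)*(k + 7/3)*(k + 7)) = k + 7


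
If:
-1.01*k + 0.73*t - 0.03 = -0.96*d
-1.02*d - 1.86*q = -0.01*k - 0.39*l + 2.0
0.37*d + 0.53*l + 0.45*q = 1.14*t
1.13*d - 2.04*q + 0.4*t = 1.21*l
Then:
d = 1.01017254236007*t - 0.360049960274947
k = 1.6829362778868*t - 0.371928675112821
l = 1.6199907345566*t + 0.847496021642147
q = -0.205242066640497*t - 0.702120902596906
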